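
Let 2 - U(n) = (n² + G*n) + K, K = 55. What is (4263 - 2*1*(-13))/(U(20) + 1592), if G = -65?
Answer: 4289/2439 ≈ 1.7585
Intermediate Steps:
U(n) = -53 - n² + 65*n (U(n) = 2 - ((n² - 65*n) + 55) = 2 - (55 + n² - 65*n) = 2 + (-55 - n² + 65*n) = -53 - n² + 65*n)
(4263 - 2*1*(-13))/(U(20) + 1592) = (4263 - 2*1*(-13))/((-53 - 1*20² + 65*20) + 1592) = (4263 - 2*(-13))/((-53 - 1*400 + 1300) + 1592) = (4263 + 26)/((-53 - 400 + 1300) + 1592) = 4289/(847 + 1592) = 4289/2439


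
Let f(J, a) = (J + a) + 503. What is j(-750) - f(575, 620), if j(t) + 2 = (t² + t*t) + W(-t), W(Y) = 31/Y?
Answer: 842475031/750 ≈ 1.1233e+6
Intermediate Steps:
f(J, a) = 503 + J + a
j(t) = -2 - 31/t + 2*t² (j(t) = -2 + ((t² + t*t) + 31/((-t))) = -2 + ((t² + t²) + 31*(-1/t)) = -2 + (2*t² - 31/t) = -2 + (-31/t + 2*t²) = -2 - 31/t + 2*t²)
j(-750) - f(575, 620) = (-2 - 31/(-750) + 2*(-750)²) - (503 + 575 + 620) = (-2 - 31*(-1/750) + 2*562500) - 1*1698 = (-2 + 31/750 + 1125000) - 1698 = 843748531/750 - 1698 = 842475031/750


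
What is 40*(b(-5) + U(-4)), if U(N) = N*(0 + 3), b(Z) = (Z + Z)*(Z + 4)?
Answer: -80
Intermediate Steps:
b(Z) = 2*Z*(4 + Z) (b(Z) = (2*Z)*(4 + Z) = 2*Z*(4 + Z))
U(N) = 3*N (U(N) = N*3 = 3*N)
40*(b(-5) + U(-4)) = 40*(2*(-5)*(4 - 5) + 3*(-4)) = 40*(2*(-5)*(-1) - 12) = 40*(10 - 12) = 40*(-2) = -80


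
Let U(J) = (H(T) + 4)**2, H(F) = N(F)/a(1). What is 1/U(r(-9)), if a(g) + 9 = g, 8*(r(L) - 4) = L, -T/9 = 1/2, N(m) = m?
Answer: 256/5329 ≈ 0.048039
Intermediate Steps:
T = -9/2 ≈ -4.5000
r(L) = 4 + L/8
a(g) = -9 + g
H(F) = -F/8 (H(F) = F/(-9 + 1) = F/(-8) = F*(-1/8) = -F/8)
U(J) = 5329/256 (U(J) = (-1/8*(-9/2) + 4)**2 = (9/16 + 4)**2 = (73/16)**2 = 5329/256)
1/U(r(-9)) = 1/(5329/256) = 256/5329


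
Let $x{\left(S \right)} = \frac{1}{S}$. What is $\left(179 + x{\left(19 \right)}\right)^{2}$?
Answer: $\frac{11573604}{361} \approx 32060.0$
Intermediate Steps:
$\left(179 + x{\left(19 \right)}\right)^{2} = \left(179 + \frac{1}{19}\right)^{2} = \left(\frac{3402}{19}\right)^{2} = \frac{11573604}{361}$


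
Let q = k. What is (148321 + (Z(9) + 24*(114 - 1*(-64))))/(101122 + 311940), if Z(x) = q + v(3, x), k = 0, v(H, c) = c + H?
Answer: 152605/413062 ≈ 0.36945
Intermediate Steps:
v(H, c) = H + c
q = 0
Z(x) = 3 + x (Z(x) = 0 + (3 + x) = 3 + x)
(148321 + (Z(9) + 24*(114 - 1*(-64))))/(101122 + 311940) = (148321 + ((3 + 9) + 24*(114 - 1*(-64))))/(101122 + 311940) = (148321 + (12 + 24*(114 + 64)))/413062 = (148321 + (12 + 24*178))*(1/413062) = (148321 + (12 + 4272))*(1/413062) = (148321 + 4284)*(1/413062) = 152605*(1/413062) = 152605/413062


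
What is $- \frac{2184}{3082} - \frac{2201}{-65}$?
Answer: $\frac{3320761}{100165} \approx 33.153$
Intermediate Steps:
$- \frac{2184}{3082} - \frac{2201}{-65} = \left(-2184\right) \frac{1}{3082} - - \frac{2201}{65} = - \frac{1092}{1541} + \frac{2201}{65} = \frac{3320761}{100165}$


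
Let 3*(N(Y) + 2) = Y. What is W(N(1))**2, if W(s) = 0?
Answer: 0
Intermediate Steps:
N(Y) = -2 + Y/3
W(N(1))**2 = 0**2 = 0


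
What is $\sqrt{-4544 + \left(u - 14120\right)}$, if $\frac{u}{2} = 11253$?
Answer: $\sqrt{3842} \approx 61.984$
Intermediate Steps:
$u = 22506$ ($u = 2 \cdot 11253 = 22506$)
$\sqrt{-4544 + \left(u - 14120\right)} = \sqrt{-4544 + \left(22506 - 14120\right)} = \sqrt{-4544 + 8386} = \sqrt{3842}$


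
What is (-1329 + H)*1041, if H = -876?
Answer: -2295405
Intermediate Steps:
(-1329 + H)*1041 = (-1329 - 876)*1041 = -2205*1041 = -2295405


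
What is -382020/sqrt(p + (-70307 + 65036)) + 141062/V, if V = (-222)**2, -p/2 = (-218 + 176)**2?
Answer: 70531/24642 + 127340*I*sqrt(8799)/2933 ≈ 2.8622 + 4072.6*I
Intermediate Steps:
p = -3528 (p = -2*(-218 + 176)**2 = -2*(-42)**2 = -2*1764 = -3528)
V = 49284
-382020/sqrt(p + (-70307 + 65036)) + 141062/V = -382020/sqrt(-3528 + (-70307 + 65036)) + 141062/49284 = -382020/sqrt(-3528 - 5271) + 141062*(1/49284) = -382020*(-I*sqrt(8799)/8799) + 70531/24642 = -(-127340)*I*sqrt(8799)/2933 + 70531/24642 = 127340*I*sqrt(8799)/2933 + 70531/24642 = 70531/24642 + 127340*I*sqrt(8799)/2933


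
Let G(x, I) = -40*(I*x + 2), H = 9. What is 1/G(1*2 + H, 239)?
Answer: -1/105240 ≈ -9.5021e-6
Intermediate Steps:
G(x, I) = -80 - 40*I*x (G(x, I) = -40*(2 + I*x) = -80 - 40*I*x)
1/G(1*2 + H, 239) = 1/(-80 - 40*239*(1*2 + 9)) = 1/(-80 - 40*239*(2 + 9)) = 1/(-80 - 40*239*11) = 1/(-80 - 105160) = 1/(-105240) = -1/105240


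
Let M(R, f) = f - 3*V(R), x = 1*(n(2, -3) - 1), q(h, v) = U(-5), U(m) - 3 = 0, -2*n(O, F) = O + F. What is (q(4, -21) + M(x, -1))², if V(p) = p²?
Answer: 25/16 ≈ 1.5625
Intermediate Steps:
n(O, F) = -F/2 - O/2 (n(O, F) = -(O + F)/2 = -(F + O)/2 = -F/2 - O/2)
U(m) = 3 (U(m) = 3 + 0 = 3)
q(h, v) = 3
x = -½ (x = 1*((-½*(-3) - ½*2) - 1) = 1*((3/2 - 1) - 1) = 1*(½ - 1) = 1*(-½) = -½ ≈ -0.50000)
M(R, f) = f - 3*R²
(q(4, -21) + M(x, -1))² = (3 + (-1 - 3*(-½)²))² = (3 + (-1 - 3*¼))² = (3 + (-1 - ¾))² = (3 - 7/4)² = (5/4)² = 25/16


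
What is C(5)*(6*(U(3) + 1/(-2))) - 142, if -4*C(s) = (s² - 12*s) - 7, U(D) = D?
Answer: 31/2 ≈ 15.500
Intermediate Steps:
C(s) = 7/4 + 3*s - s²/4 (C(s) = -((s² - 12*s) - 7)/4 = -(-7 + s² - 12*s)/4 = 7/4 + 3*s - s²/4)
C(5)*(6*(U(3) + 1/(-2))) - 142 = (7/4 + 3*5 - ¼*5²)*(6*(3 + 1/(-2))) - 142 = (7/4 + 15 - ¼*25)*(6*(3 - ½)) - 142 = (7/4 + 15 - 25/4)*(6*(5/2)) - 142 = (21/2)*15 - 142 = 315/2 - 142 = 31/2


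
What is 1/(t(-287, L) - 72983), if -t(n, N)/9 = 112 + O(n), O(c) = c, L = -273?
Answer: -1/71408 ≈ -1.4004e-5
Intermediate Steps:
t(n, N) = -1008 - 9*n (t(n, N) = -9*(112 + n) = -1008 - 9*n)
1/(t(-287, L) - 72983) = 1/((-1008 - 9*(-287)) - 72983) = 1/((-1008 + 2583) - 72983) = 1/(1575 - 72983) = 1/(-71408) = -1/71408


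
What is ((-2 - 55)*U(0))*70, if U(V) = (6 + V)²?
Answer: -143640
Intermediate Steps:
((-2 - 55)*U(0))*70 = ((-2 - 55)*(6 + 0)²)*70 = -57*6²*70 = -57*36*70 = -2052*70 = -143640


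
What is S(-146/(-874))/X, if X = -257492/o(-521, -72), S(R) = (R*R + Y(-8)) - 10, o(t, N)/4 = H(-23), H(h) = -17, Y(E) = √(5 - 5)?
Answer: -32374137/12293247437 ≈ -0.0026335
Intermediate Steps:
Y(E) = 0 (Y(E) = √0 = 0)
o(t, N) = -68 (o(t, N) = 4*(-17) = -68)
S(R) = -10 + R² (S(R) = (R*R + 0) - 10 = (R² + 0) - 10 = R² - 10 = -10 + R²)
X = 64373/17 (X = -257492/(-68) = -257492*(-1/68) = 64373/17 ≈ 3786.6)
S(-146/(-874))/X = (-10 + (-146/(-874))²)/(64373/17) = (-10 + (-146*(-1/874))²)*(17/64373) = (-10 + (73/437)²)*(17/64373) = (-10 + 5329/190969)*(17/64373) = -1904361/190969*17/64373 = -32374137/12293247437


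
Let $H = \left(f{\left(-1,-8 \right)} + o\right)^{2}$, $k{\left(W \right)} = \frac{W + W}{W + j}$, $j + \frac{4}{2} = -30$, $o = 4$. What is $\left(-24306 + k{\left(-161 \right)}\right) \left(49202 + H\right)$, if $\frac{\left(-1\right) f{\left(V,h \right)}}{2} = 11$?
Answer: $- \frac{232313391136}{193} \approx -1.2037 \cdot 10^{9}$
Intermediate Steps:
$f{\left(V,h \right)} = -22$ ($f{\left(V,h \right)} = \left(-2\right) 11 = -22$)
$j = -32$ ($j = -2 - 30 = -32$)
$k{\left(W \right)} = \frac{2 W}{-32 + W}$ ($k{\left(W \right)} = \frac{W + W}{W - 32} = \frac{2 W}{-32 + W}$)
$H = 324$ ($H = \left(-22 + 4\right)^{2} = \left(-18\right)^{2} = 324$)
$\left(-24306 + k{\left(-161 \right)}\right) \left(49202 + H\right) = \left(-24306 + 2 \left(-161\right) \frac{1}{-32 - 161}\right) \left(49202 + 324\right) = \left(-24306 + 2 \left(-161\right) \frac{1}{-193}\right) 49526 = \left(-24306 + 2 \left(-161\right) \left(- \frac{1}{193}\right)\right) 49526 = \left(-24306 + \frac{322}{193}\right) 49526 = \left(- \frac{4690736}{193}\right) 49526 = - \frac{232313391136}{193}$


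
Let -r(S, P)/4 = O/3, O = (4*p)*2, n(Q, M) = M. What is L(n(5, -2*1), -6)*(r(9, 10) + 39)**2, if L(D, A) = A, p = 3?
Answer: -294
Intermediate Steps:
O = 24 (O = (4*3)*2 = 12*2 = 24)
r(S, P) = -32 (r(S, P) = -96/3 = -4*8 = -32)
L(n(5, -2*1), -6)*(r(9, 10) + 39)**2 = -6*(-32 + 39)**2 = -6*7**2 = -6*49 = -294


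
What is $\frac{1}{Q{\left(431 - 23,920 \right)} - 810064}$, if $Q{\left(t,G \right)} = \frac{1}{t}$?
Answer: $- \frac{408}{330506111} \approx -1.2345 \cdot 10^{-6}$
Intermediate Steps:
$\frac{1}{Q{\left(431 - 23,920 \right)} - 810064} = \frac{1}{\frac{1}{431 - 23} - 810064} = \frac{1}{\frac{1}{408} - 810064} = \frac{1}{- \frac{330506111}{408}} = - \frac{408}{330506111}$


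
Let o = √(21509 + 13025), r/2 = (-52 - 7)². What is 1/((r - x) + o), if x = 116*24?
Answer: 2089/8710575 - √34534/17421150 ≈ 0.00022916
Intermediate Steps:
x = 2784
r = 6962 (r = 2*(-52 - 7)² = 2*(-59)² = 2*3481 = 6962)
o = √34534 ≈ 185.83
1/((r - x) + o) = 1/((6962 - 1*2784) + √34534) = 1/((6962 - 2784) + √34534) = 1/(4178 + √34534)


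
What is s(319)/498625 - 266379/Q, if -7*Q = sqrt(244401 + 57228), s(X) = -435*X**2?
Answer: -8853207/99725 + 621551*sqrt(301629)/100543 ≈ 3306.4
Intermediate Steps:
Q = -sqrt(301629)/7 (Q = -sqrt(244401 + 57228)/7 = -sqrt(301629)/7 ≈ -78.458)
s(319)/498625 - 266379/Q = -435*319**2/498625 - 266379*(-7*sqrt(301629)/301629) = -435*101761*(1/498625) - (-621551)*sqrt(301629)/100543 = -44266035*1/498625 + 621551*sqrt(301629)/100543 = -8853207/99725 + 621551*sqrt(301629)/100543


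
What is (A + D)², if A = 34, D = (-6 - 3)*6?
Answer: 400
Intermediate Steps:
D = -54 (D = -9*6 = -54)
(A + D)² = (34 - 54)² = (-20)² = 400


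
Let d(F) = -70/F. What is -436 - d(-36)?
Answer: -7883/18 ≈ -437.94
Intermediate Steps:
-436 - d(-36) = -436 - (-70)/(-36) = -436 - (-70)*(-1)/36 = -436 - 1*35/18 = -436 - 35/18 = -7883/18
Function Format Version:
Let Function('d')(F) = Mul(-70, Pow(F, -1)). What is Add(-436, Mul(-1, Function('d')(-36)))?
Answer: Rational(-7883, 18) ≈ -437.94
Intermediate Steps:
Add(-436, Mul(-1, Function('d')(-36))) = Add(-436, Mul(-1, Mul(-70, Pow(-36, -1)))) = Add(-436, Mul(-1, Mul(-70, Rational(-1, 36)))) = Add(-436, Mul(-1, Rational(35, 18))) = Add(-436, Rational(-35, 18)) = Rational(-7883, 18)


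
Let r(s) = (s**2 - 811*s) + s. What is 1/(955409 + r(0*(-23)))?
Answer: 1/955409 ≈ 1.0467e-6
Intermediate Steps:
r(s) = s**2 - 810*s
1/(955409 + r(0*(-23))) = 1/(955409 + (0*(-23))*(-810 + 0*(-23))) = 1/(955409 + 0*(-810 + 0)) = 1/(955409 + 0*(-810)) = 1/(955409 + 0) = 1/955409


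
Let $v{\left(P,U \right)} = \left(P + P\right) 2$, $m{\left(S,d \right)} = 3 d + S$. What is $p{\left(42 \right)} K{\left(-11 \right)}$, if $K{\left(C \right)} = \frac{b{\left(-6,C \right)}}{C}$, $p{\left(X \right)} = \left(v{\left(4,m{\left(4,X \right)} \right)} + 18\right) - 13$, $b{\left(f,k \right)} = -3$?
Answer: $\frac{63}{11} \approx 5.7273$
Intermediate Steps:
$m{\left(S,d \right)} = S + 3 d$
$v{\left(P,U \right)} = 4 P$ ($v{\left(P,U \right)} = 2 P 2 = 4 P$)
$p{\left(X \right)} = 21$ ($p{\left(X \right)} = \left(4 \cdot 4 + 18\right) - 13 = \left(16 + 18\right) - 13 = 34 - 13 = 21$)
$K{\left(C \right)} = - \frac{3}{C}$
$p{\left(42 \right)} K{\left(-11 \right)} = 21 \left(- \frac{3}{-11}\right) = 21 \left(\left(-3\right) \left(- \frac{1}{11}\right)\right) = 21 \cdot \frac{3}{11} = \frac{63}{11}$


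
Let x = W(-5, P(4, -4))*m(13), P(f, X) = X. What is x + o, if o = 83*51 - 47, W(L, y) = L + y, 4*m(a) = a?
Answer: 16627/4 ≈ 4156.8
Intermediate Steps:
m(a) = a/4
o = 4186 (o = 4233 - 47 = 4186)
x = -117/4 (x = (-5 - 4)*((¼)*13) = -9*13/4 = -117/4 ≈ -29.250)
x + o = -117/4 + 4186 = 16627/4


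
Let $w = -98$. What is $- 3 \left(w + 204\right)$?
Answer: $-318$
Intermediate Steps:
$- 3 \left(w + 204\right) = - 3 \left(-98 + 204\right) = \left(-3\right) 106 = -318$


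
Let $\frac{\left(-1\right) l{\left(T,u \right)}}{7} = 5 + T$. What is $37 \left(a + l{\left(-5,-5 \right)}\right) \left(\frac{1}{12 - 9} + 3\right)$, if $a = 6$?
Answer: $740$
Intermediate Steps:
$l{\left(T,u \right)} = -35 - 7 T$ ($l{\left(T,u \right)} = - 7 \left(5 + T\right) = -35 - 7 T$)
$37 \left(a + l{\left(-5,-5 \right)}\right) \left(\frac{1}{12 - 9} + 3\right) = 37 \left(6 - 0\right) \left(\frac{1}{12 - 9} + 3\right) = 37 \left(6 + \left(-35 + 35\right)\right) \left(\frac{1}{3} + 3\right) = 37 \left(6 + 0\right) \left(\frac{1}{3} + 3\right) = 37 \cdot 6 \cdot \frac{10}{3} = 37 \cdot 20 = 740$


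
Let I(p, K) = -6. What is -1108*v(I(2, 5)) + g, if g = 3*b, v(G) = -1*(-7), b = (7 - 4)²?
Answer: -7729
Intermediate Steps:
b = 9 (b = 3² = 9)
v(G) = 7
g = 27 (g = 3*9 = 27)
-1108*v(I(2, 5)) + g = -1108*7 + 27 = -7756 + 27 = -7729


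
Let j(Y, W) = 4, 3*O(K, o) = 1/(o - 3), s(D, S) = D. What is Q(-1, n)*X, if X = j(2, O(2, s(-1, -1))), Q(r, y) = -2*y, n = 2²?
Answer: -32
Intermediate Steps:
n = 4
O(K, o) = 1/(3*(-3 + o)) (O(K, o) = 1/(3*(o - 3)) = 1/(3*(-3 + o)))
X = 4
Q(-1, n)*X = -2*4*4 = -8*4 = -32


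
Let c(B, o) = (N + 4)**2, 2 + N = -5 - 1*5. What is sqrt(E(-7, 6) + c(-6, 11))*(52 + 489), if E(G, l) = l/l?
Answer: 541*sqrt(65) ≈ 4361.7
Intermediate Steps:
N = -12 (N = -2 + (-5 - 1*5) = -2 + (-5 - 5) = -2 - 10 = -12)
c(B, o) = 64 (c(B, o) = (-12 + 4)**2 = (-8)**2 = 64)
E(G, l) = 1
sqrt(E(-7, 6) + c(-6, 11))*(52 + 489) = sqrt(1 + 64)*(52 + 489) = sqrt(65)*541 = 541*sqrt(65)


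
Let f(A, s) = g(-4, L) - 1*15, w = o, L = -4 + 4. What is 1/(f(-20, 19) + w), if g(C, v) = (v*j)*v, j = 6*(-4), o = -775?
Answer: -1/790 ≈ -0.0012658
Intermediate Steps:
L = 0
j = -24
g(C, v) = -24*v**2 (g(C, v) = (v*(-24))*v = (-24*v)*v = -24*v**2)
w = -775
f(A, s) = -15 (f(A, s) = -24*0**2 - 1*15 = -24*0 - 15 = 0 - 15 = -15)
1/(f(-20, 19) + w) = 1/(-15 - 775) = 1/(-790) = -1/790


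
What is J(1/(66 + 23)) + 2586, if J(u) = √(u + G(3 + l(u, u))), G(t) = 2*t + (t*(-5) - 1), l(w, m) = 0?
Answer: 2586 + I*√79121/89 ≈ 2586.0 + 3.1605*I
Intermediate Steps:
G(t) = -1 - 3*t (G(t) = 2*t + (-5*t - 1) = 2*t + (-1 - 5*t) = -1 - 3*t)
J(u) = √(-10 + u) (J(u) = √(u + (-1 - 3*(3 + 0))) = √(u + (-1 - 3*3)) = √(u + (-1 - 9)) = √(u - 10) = √(-10 + u))
J(1/(66 + 23)) + 2586 = √(-10 + 1/(66 + 23)) + 2586 = √(-10 + 1/89) + 2586 = √(-889/89) + 2586 = I*√79121/89 + 2586 = 2586 + I*√79121/89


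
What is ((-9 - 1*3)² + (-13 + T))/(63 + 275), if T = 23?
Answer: 77/169 ≈ 0.45562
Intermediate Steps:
((-9 - 1*3)² + (-13 + T))/(63 + 275) = ((-9 - 1*3)² + (-13 + 23))/(63 + 275) = ((-9 - 3)² + 10)/338 = ((-12)² + 10)*(1/338) = (144 + 10)*(1/338) = 154*(1/338) = 77/169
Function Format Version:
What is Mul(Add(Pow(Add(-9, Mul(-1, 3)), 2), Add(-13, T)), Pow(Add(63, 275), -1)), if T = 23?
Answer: Rational(77, 169) ≈ 0.45562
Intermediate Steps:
Mul(Add(Pow(Add(-9, Mul(-1, 3)), 2), Add(-13, T)), Pow(Add(63, 275), -1)) = Mul(Add(Pow(Add(-9, Mul(-1, 3)), 2), Add(-13, 23)), Pow(Add(63, 275), -1)) = Mul(Add(Pow(Add(-9, -3), 2), 10), Pow(338, -1)) = Mul(Add(Pow(-12, 2), 10), Rational(1, 338)) = Mul(Add(144, 10), Rational(1, 338)) = Mul(154, Rational(1, 338)) = Rational(77, 169)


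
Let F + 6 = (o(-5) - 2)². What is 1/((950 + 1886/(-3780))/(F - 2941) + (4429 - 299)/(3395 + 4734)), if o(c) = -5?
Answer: 44524321380/8032964747 ≈ 5.5427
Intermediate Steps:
F = 43 (F = -6 + (-5 - 2)² = -6 + (-7)² = -6 + 49 = 43)
1/((950 + 1886/(-3780))/(F - 2941) + (4429 - 299)/(3395 + 4734)) = 1/((950 + 1886/(-3780))/(43 - 2941) + (4429 - 299)/(3395 + 4734)) = 1/((950 + 1886*(-1/3780))/(-2898) + 4130/8129) = 1/((950 - 943/1890)*(-1/2898) + 4130*(1/8129)) = 1/((1794557/1890)*(-1/2898) + 4130/8129) = 1/(-1794557/5477220 + 4130/8129) = 1/(8032964747/44524321380) = 44524321380/8032964747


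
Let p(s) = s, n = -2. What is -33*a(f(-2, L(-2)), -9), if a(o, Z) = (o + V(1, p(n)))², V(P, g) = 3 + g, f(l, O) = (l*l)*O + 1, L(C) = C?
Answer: -1188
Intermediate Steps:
f(l, O) = 1 + O*l² (f(l, O) = l²*O + 1 = O*l² + 1 = 1 + O*l²)
a(o, Z) = (1 + o)² (a(o, Z) = (o + (3 - 2))² = (o + 1)² = (1 + o)²)
-33*a(f(-2, L(-2)), -9) = -33*(1 + (1 - 2*(-2)²))² = -33*(1 + (1 - 2*4))² = -33*(1 + (1 - 8))² = -33*(1 - 7)² = -33*(-6)² = -33*36 = -1188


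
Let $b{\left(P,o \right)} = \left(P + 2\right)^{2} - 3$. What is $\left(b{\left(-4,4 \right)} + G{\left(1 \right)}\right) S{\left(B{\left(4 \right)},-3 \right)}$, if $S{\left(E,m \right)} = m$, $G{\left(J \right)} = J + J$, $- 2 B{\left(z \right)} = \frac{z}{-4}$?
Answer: $-9$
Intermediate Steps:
$B{\left(z \right)} = \frac{z}{8}$ ($B{\left(z \right)} = - \frac{z \frac{1}{-4}}{2} = - \frac{z \left(- \frac{1}{4}\right)}{2} = - \frac{\left(- \frac{1}{4}\right) z}{2} = \frac{z}{8}$)
$G{\left(J \right)} = 2 J$
$b{\left(P,o \right)} = -3 + \left(2 + P\right)^{2}$ ($b{\left(P,o \right)} = \left(2 + P\right)^{2} - 3 = -3 + \left(2 + P\right)^{2}$)
$\left(b{\left(-4,4 \right)} + G{\left(1 \right)}\right) S{\left(B{\left(4 \right)},-3 \right)} = \left(\left(-3 + \left(2 - 4\right)^{2}\right) + 2 \cdot 1\right) \left(-3\right) = \left(\left(-3 + \left(-2\right)^{2}\right) + 2\right) \left(-3\right) = \left(\left(-3 + 4\right) + 2\right) \left(-3\right) = \left(1 + 2\right) \left(-3\right) = 3 \left(-3\right) = -9$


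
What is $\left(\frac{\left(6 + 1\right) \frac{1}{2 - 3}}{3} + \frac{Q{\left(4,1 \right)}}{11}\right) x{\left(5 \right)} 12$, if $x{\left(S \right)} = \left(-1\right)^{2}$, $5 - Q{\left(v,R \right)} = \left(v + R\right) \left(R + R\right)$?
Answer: $- \frac{368}{11} \approx -33.455$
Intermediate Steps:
$Q{\left(v,R \right)} = 5 - 2 R \left(R + v\right)$ ($Q{\left(v,R \right)} = 5 - \left(v + R\right) \left(R + R\right) = 5 - \left(R + v\right) 2 R = 5 - 2 R \left(R + v\right)$)
$x{\left(S \right)} = 1$
$\left(\frac{\left(6 + 1\right) \frac{1}{2 - 3}}{3} + \frac{Q{\left(4,1 \right)}}{11}\right) x{\left(5 \right)} 12 = \left(\frac{\left(6 + 1\right) \frac{1}{2 - 3}}{3} + \frac{5 - 2 \cdot 1^{2} - 2 \cdot 4}{11}\right) 1 \cdot 12 = \left(\frac{7}{-1} \cdot \frac{1}{3} + \left(5 - 2 - 8\right) \frac{1}{11}\right) 1 \cdot 12 = \left(7 \left(-1\right) \frac{1}{3} + \left(5 - 2 - 8\right) \frac{1}{11}\right) 1 \cdot 12 = \left(\left(-7\right) \frac{1}{3} - \frac{5}{11}\right) 1 \cdot 12 = \left(- \frac{7}{3} - \frac{5}{11}\right) 1 \cdot 12 = \left(- \frac{92}{33}\right) 1 \cdot 12 = \left(- \frac{92}{33}\right) 12 = - \frac{368}{11}$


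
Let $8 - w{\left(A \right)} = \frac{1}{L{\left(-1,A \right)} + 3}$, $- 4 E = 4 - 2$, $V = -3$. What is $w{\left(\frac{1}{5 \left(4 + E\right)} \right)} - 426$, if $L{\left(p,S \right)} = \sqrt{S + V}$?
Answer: $\frac{- 418 \sqrt{3605} + 43925 i}{\sqrt{3605} - 105 i} \approx -418.25 + 0.14364 i$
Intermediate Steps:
$E = - \frac{1}{2}$ ($E = - \frac{4 - 2}{4} = \left(- \frac{1}{4}\right) 2 = - \frac{1}{2} \approx -0.5$)
$L{\left(p,S \right)} = \sqrt{-3 + S}$ ($L{\left(p,S \right)} = \sqrt{S - 3} = \sqrt{-3 + S}$)
$w{\left(A \right)} = 8 - \frac{1}{3 + \sqrt{-3 + A}}$ ($w{\left(A \right)} = 8 - \frac{1}{\sqrt{-3 + A} + 3} = 8 - \frac{1}{3 + \sqrt{-3 + A}}$)
$w{\left(\frac{1}{5 \left(4 + E\right)} \right)} - 426 = \frac{23 + 8 \sqrt{-3 + \frac{1}{5 \left(4 - \frac{1}{2}\right)}}}{3 + \sqrt{-3 + \frac{1}{5 \left(4 - \frac{1}{2}\right)}}} - 426 = \frac{23 + 8 \sqrt{-3 + \frac{1}{5 \cdot \frac{7}{2}}}}{3 + \sqrt{-3 + \frac{1}{5 \cdot \frac{7}{2}}}} - 426 = \frac{23 + 8 \sqrt{-3 + \frac{1}{\frac{35}{2}}}}{3 + \sqrt{-3 + \frac{1}{\frac{35}{2}}}} - 426 = \frac{23 + 8 \sqrt{-3 + \frac{2}{35}}}{3 + \sqrt{-3 + \frac{2}{35}}} - 426 = \frac{23 + 8 \sqrt{- \frac{103}{35}}}{3 + \sqrt{- \frac{103}{35}}} - 426 = \frac{23 + 8 \frac{i \sqrt{3605}}{35}}{3 + \frac{i \sqrt{3605}}{35}} - 426 = \frac{23 + \frac{8 i \sqrt{3605}}{35}}{3 + \frac{i \sqrt{3605}}{35}} - 426 = -426 + \frac{23 + \frac{8 i \sqrt{3605}}{35}}{3 + \frac{i \sqrt{3605}}{35}}$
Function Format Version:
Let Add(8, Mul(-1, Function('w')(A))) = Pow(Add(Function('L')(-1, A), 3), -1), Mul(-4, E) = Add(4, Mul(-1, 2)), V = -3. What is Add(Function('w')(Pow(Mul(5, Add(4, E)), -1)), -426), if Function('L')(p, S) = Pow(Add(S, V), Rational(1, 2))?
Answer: Mul(Pow(Add(Pow(3605, Rational(1, 2)), Mul(-105, I)), -1), Add(Mul(-418, Pow(3605, Rational(1, 2))), Mul(43925, I))) ≈ Add(-418.25, Mul(0.14364, I))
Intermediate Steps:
E = Rational(-1, 2) (E = Mul(Rational(-1, 4), Add(4, Mul(-1, 2))) = Mul(Rational(-1, 4), Add(4, -2)) = Mul(Rational(-1, 4), 2) = Rational(-1, 2) ≈ -0.50000)
Function('L')(p, S) = Pow(Add(-3, S), Rational(1, 2)) (Function('L')(p, S) = Pow(Add(S, -3), Rational(1, 2)) = Pow(Add(-3, S), Rational(1, 2)))
Function('w')(A) = Add(8, Mul(-1, Pow(Add(3, Pow(Add(-3, A), Rational(1, 2))), -1))) (Function('w')(A) = Add(8, Mul(-1, Pow(Add(Pow(Add(-3, A), Rational(1, 2)), 3), -1))) = Add(8, Mul(-1, Pow(Add(3, Pow(Add(-3, A), Rational(1, 2))), -1))))
Add(Function('w')(Pow(Mul(5, Add(4, E)), -1)), -426) = Add(Mul(Pow(Add(3, Pow(Add(-3, Pow(Mul(5, Add(4, Rational(-1, 2))), -1)), Rational(1, 2))), -1), Add(23, Mul(8, Pow(Add(-3, Pow(Mul(5, Add(4, Rational(-1, 2))), -1)), Rational(1, 2))))), -426) = Add(Mul(Pow(Add(3, Pow(Add(-3, Pow(Mul(5, Rational(7, 2)), -1)), Rational(1, 2))), -1), Add(23, Mul(8, Pow(Add(-3, Pow(Mul(5, Rational(7, 2)), -1)), Rational(1, 2))))), -426) = Add(Mul(Pow(Add(3, Pow(Add(-3, Pow(Rational(35, 2), -1)), Rational(1, 2))), -1), Add(23, Mul(8, Pow(Add(-3, Pow(Rational(35, 2), -1)), Rational(1, 2))))), -426) = Add(Mul(Pow(Add(3, Pow(Add(-3, Rational(2, 35)), Rational(1, 2))), -1), Add(23, Mul(8, Pow(Add(-3, Rational(2, 35)), Rational(1, 2))))), -426) = Add(Mul(Pow(Add(3, Pow(Rational(-103, 35), Rational(1, 2))), -1), Add(23, Mul(8, Pow(Rational(-103, 35), Rational(1, 2))))), -426) = Add(Mul(Pow(Add(3, Mul(Rational(1, 35), I, Pow(3605, Rational(1, 2)))), -1), Add(23, Mul(8, Mul(Rational(1, 35), I, Pow(3605, Rational(1, 2)))))), -426) = Add(Mul(Pow(Add(3, Mul(Rational(1, 35), I, Pow(3605, Rational(1, 2)))), -1), Add(23, Mul(Rational(8, 35), I, Pow(3605, Rational(1, 2))))), -426) = Add(-426, Mul(Pow(Add(3, Mul(Rational(1, 35), I, Pow(3605, Rational(1, 2)))), -1), Add(23, Mul(Rational(8, 35), I, Pow(3605, Rational(1, 2))))))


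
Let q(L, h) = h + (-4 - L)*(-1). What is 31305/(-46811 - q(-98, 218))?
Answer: -2087/3129 ≈ -0.66699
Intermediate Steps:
q(L, h) = 4 + L + h (q(L, h) = h + (4 + L) = 4 + L + h)
31305/(-46811 - q(-98, 218)) = 31305/(-46811 - (4 - 98 + 218)) = 31305/(-46811 - 1*124) = 31305/(-46811 - 124) = 31305/(-46935) = 31305*(-1/46935) = -2087/3129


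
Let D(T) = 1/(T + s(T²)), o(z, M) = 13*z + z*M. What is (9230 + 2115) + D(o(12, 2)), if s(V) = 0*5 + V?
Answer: 369620101/32580 ≈ 11345.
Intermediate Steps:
o(z, M) = 13*z + M*z
s(V) = V (s(V) = 0 + V = V)
D(T) = 1/(T + T²)
(9230 + 2115) + D(o(12, 2)) = (9230 + 2115) + 1/(((12*(13 + 2)))*(1 + 12*(13 + 2))) = 11345 + 1/(((12*15))*(1 + 12*15)) = 11345 + 1/(180*(1 + 180)) = 11345 + (1/180)/181 = 11345 + (1/180)*(1/181) = 11345 + 1/32580 = 369620101/32580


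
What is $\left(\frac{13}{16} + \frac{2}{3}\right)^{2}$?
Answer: $\frac{5041}{2304} \approx 2.1879$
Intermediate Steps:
$\left(\frac{13}{16} + \frac{2}{3}\right)^{2} = \left(\frac{71}{48}\right)^{2} = \frac{5041}{2304}$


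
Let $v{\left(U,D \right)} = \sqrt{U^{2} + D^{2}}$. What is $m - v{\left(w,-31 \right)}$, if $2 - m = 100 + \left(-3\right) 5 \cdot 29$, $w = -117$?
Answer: $337 - 5 \sqrt{586} \approx 215.96$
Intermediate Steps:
$v{\left(U,D \right)} = \sqrt{D^{2} + U^{2}}$
$m = 337$ ($m = 2 - \left(100 + \left(-3\right) 5 \cdot 29\right) = 2 - \left(100 - 435\right) = 2 - -335 = 2 + 335 = 337$)
$m - v{\left(w,-31 \right)} = 337 - \sqrt{\left(-31\right)^{2} + \left(-117\right)^{2}} = 337 - \sqrt{961 + 13689} = 337 - \sqrt{14650} = 337 - 5 \sqrt{586}$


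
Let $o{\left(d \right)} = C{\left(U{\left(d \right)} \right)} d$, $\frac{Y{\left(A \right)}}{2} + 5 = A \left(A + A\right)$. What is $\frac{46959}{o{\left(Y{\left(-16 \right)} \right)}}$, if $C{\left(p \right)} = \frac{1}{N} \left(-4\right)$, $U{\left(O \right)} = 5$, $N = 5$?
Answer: $- \frac{78265}{1352} \approx -57.888$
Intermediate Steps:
$C{\left(p \right)} = - \frac{4}{5}$ ($C{\left(p \right)} = \frac{1}{5} \left(-4\right) = - \frac{4}{5}$)
$Y{\left(A \right)} = -10 + 4 A^{2}$ ($Y{\left(A \right)} = -10 + 2 A \left(A + A\right) = -10 + 2 A 2 A = -10 + 2 \cdot 2 A^{2} = -10 + 4 A^{2}$)
$o{\left(d \right)} = - \frac{4 d}{5}$
$\frac{46959}{o{\left(Y{\left(-16 \right)} \right)}} = \frac{46959}{\left(- \frac{4}{5}\right) \left(-10 + 4 \left(-16\right)^{2}\right)} = \frac{46959}{\left(- \frac{4}{5}\right) \left(-10 + 4 \cdot 256\right)} = \frac{46959}{\left(- \frac{4}{5}\right) \left(-10 + 1024\right)} = \frac{46959}{\left(- \frac{4}{5}\right) 1014} = \frac{46959}{- \frac{4056}{5}} = 46959 \left(- \frac{5}{4056}\right) = - \frac{78265}{1352}$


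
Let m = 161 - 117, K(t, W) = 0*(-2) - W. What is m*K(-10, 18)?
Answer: -792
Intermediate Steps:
K(t, W) = -W (K(t, W) = 0 - W = -W)
m = 44
m*K(-10, 18) = 44*(-1*18) = 44*(-18) = -792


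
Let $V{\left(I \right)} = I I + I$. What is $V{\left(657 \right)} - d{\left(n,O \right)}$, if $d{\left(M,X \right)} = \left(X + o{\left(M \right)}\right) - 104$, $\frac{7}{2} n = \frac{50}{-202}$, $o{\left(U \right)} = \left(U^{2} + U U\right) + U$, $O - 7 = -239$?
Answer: $\frac{216255701408}{499849} \approx 4.3264 \cdot 10^{5}$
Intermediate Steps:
$O = -232$ ($O = 7 - 239 = -232$)
$o{\left(U \right)} = U + 2 U^{2}$ ($o{\left(U \right)} = \left(U^{2} + U^{2}\right) + U = 2 U^{2} + U = U + 2 U^{2}$)
$n = - \frac{50}{707}$ ($n = \frac{2 \frac{50}{-202}}{7} = \frac{2 \cdot 50 \left(- \frac{1}{202}\right)}{7} = \frac{2}{7} \left(- \frac{25}{101}\right) = - \frac{50}{707} \approx -0.070721$)
$V{\left(I \right)} = I + I^{2}$ ($V{\left(I \right)} = I^{2} + I = I + I^{2}$)
$d{\left(M,X \right)} = -104 + X + M \left(1 + 2 M\right)$ ($d{\left(M,X \right)} = \left(X + M \left(1 + 2 M\right)\right) - 104 = -104 + X + M \left(1 + 2 M\right)$)
$V{\left(657 \right)} - d{\left(n,O \right)} = 657 \left(1 + 657\right) - \left(-104 - 232 - \frac{50 \left(1 + 2 \left(- \frac{50}{707}\right)\right)}{707}\right) = 657 \cdot 658 - \left(-104 - 232 - \frac{50 \left(1 - \frac{100}{707}\right)}{707}\right) = 432306 - \left(-104 - 232 - \frac{30350}{499849}\right) = 432306 - - \frac{167979614}{499849} = 432306 + \frac{167979614}{499849} = \frac{216255701408}{499849}$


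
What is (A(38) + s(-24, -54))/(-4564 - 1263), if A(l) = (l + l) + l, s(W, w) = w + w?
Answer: -6/5827 ≈ -0.0010297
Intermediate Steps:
s(W, w) = 2*w
A(l) = 3*l (A(l) = 2*l + l = 3*l)
(A(38) + s(-24, -54))/(-4564 - 1263) = (3*38 + 2*(-54))/(-4564 - 1263) = (114 - 108)/(-5827) = 6*(-1/5827) = -6/5827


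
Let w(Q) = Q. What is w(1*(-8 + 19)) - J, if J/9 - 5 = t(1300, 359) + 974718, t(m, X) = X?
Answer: -8775727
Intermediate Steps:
J = 8775738 (J = 45 + 9*(359 + 974718) = 45 + 9*975077 = 45 + 8775693 = 8775738)
w(1*(-8 + 19)) - J = 1*(-8 + 19) - 1*8775738 = 1*11 - 8775738 = 11 - 8775738 = -8775727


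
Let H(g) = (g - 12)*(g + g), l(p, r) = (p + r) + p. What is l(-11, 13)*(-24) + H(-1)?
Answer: 242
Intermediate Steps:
l(p, r) = r + 2*p
H(g) = 2*g*(-12 + g) (H(g) = (-12 + g)*(2*g) = 2*g*(-12 + g))
l(-11, 13)*(-24) + H(-1) = (13 + 2*(-11))*(-24) + 2*(-1)*(-12 - 1) = (13 - 22)*(-24) + 2*(-1)*(-13) = -9*(-24) + 26 = 216 + 26 = 242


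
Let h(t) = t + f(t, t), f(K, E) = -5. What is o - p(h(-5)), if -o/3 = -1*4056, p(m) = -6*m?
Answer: 12108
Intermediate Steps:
h(t) = -5 + t (h(t) = t - 5 = -5 + t)
o = 12168 (o = -(-3)*4056 = -3*(-4056) = 12168)
o - p(h(-5)) = 12168 - (-6)*(-5 - 5) = 12168 - (-6)*(-10) = 12168 - 1*60 = 12168 - 60 = 12108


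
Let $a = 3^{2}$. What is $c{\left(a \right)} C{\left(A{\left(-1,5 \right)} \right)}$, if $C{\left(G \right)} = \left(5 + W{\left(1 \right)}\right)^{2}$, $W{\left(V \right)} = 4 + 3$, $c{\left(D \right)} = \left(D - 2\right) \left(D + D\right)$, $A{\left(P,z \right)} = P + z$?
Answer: $18144$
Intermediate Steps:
$a = 9$
$c{\left(D \right)} = 2 D \left(-2 + D\right)$ ($c{\left(D \right)} = \left(-2 + D\right) 2 D = 2 D \left(-2 + D\right)$)
$W{\left(V \right)} = 7$
$C{\left(G \right)} = 144$ ($C{\left(G \right)} = \left(5 + 7\right)^{2} = 12^{2} = 144$)
$c{\left(a \right)} C{\left(A{\left(-1,5 \right)} \right)} = 2 \cdot 9 \left(-2 + 9\right) 144 = 2 \cdot 9 \cdot 7 \cdot 144 = 126 \cdot 144 = 18144$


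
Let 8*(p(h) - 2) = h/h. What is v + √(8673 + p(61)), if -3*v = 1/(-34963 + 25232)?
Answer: 1/29193 + √138802/4 ≈ 93.140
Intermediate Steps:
p(h) = 17/8 (p(h) = 2 + (h/h)/8 = 2 + (⅛)*1 = 2 + ⅛ = 17/8)
v = 1/29193 (v = -1/(3*(-34963 + 25232)) = -⅓/(-9731) = -⅓*(-1/9731) = 1/29193 ≈ 3.4255e-5)
v + √(8673 + p(61)) = 1/29193 + √(8673 + 17/8) = 1/29193 + √(69401/8) = 1/29193 + √138802/4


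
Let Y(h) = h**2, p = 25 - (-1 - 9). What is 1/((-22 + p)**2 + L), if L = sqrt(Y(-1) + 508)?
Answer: 169/28052 - sqrt(509)/28052 ≈ 0.0052203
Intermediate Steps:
p = 35 (p = 25 - 1*(-10) = 25 + 10 = 35)
L = sqrt(509) (L = sqrt((-1)**2 + 508) = sqrt(1 + 508) = sqrt(509) ≈ 22.561)
1/((-22 + p)**2 + L) = 1/((-22 + 35)**2 + sqrt(509)) = 1/(13**2 + sqrt(509)) = 1/(169 + sqrt(509))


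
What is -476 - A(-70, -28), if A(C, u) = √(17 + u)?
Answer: -476 - I*√11 ≈ -476.0 - 3.3166*I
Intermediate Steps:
-476 - A(-70, -28) = -476 - √(17 - 28) = -476 - √(-11) = -476 - I*√11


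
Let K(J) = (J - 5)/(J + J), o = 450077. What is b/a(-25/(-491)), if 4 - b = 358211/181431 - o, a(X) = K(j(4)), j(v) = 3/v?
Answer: -163316575400/1028109 ≈ -1.5885e+5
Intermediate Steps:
K(J) = (-5 + J)/(2*J) (K(J) = (-5 + J)/((2*J)) = (-5 + J)*(1/(2*J)) = (-5 + J)/(2*J))
a(X) = -17/6 (a(X) = (-5 + 3/4)/(2*((3/4))) = (-5 + 3*(¼))/(2*((3*(¼)))) = (-5 + ¾)/(2*(¾)) = (½)*(4/3)*(-17/4) = -17/6)
b = 81658287700/181431 (b = 4 - (358211/181431 - 1*450077) = 4 - (358211*(1/181431) - 450077) = 4 - (358211/181431 - 450077) = 4 - 1*(-81657561976/181431) = 4 + 81657561976/181431 = 81658287700/181431 ≈ 4.5008e+5)
b/a(-25/(-491)) = 81658287700/(181431*(-17/6)) = (81658287700/181431)*(-6/17) = -163316575400/1028109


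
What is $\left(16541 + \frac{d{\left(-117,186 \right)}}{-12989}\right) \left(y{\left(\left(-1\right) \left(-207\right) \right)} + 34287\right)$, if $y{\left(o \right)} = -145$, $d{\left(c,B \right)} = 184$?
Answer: $\frac{7335438232830}{12989} \approx 5.6474 \cdot 10^{8}$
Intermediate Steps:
$\left(16541 + \frac{d{\left(-117,186 \right)}}{-12989}\right) \left(y{\left(\left(-1\right) \left(-207\right) \right)} + 34287\right) = \left(16541 + \frac{184}{-12989}\right) \left(-145 + 34287\right) = \left(16541 + 184 \left(- \frac{1}{12989}\right)\right) 34142 = \left(16541 - \frac{184}{12989}\right) 34142 = \frac{214850865}{12989} \cdot 34142 = \frac{7335438232830}{12989}$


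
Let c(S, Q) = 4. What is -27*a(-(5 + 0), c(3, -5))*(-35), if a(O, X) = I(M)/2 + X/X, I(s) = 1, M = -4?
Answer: 2835/2 ≈ 1417.5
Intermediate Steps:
a(O, X) = 3/2 (a(O, X) = 1/2 + X/X = 1*(½) + 1 = ½ + 1 = 3/2)
-27*a(-(5 + 0), c(3, -5))*(-35) = -27*3/2*(-35) = -81/2*(-35) = 2835/2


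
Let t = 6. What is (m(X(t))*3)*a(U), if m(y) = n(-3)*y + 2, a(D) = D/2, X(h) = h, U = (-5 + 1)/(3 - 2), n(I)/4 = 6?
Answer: -876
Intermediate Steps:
n(I) = 24 (n(I) = 4*6 = 24)
U = -4 (U = -4/1 = -4*1 = -4)
a(D) = D/2 (a(D) = D*(½) = D/2)
m(y) = 2 + 24*y (m(y) = 24*y + 2 = 2 + 24*y)
(m(X(t))*3)*a(U) = ((2 + 24*6)*3)*((½)*(-4)) = ((2 + 144)*3)*(-2) = (146*3)*(-2) = 438*(-2) = -876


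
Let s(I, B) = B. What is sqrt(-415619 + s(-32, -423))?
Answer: I*sqrt(416042) ≈ 645.01*I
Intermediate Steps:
sqrt(-415619 + s(-32, -423)) = sqrt(-415619 - 423) = sqrt(-416042) = I*sqrt(416042)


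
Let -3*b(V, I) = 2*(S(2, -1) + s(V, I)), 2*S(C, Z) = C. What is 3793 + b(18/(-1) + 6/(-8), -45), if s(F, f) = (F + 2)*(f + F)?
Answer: 73931/24 ≈ 3080.5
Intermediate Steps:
S(C, Z) = C/2
s(F, f) = (2 + F)*(F + f)
b(V, I) = -⅔ - 4*I/3 - 4*V/3 - 2*V²/3 - 2*I*V/3 (b(V, I) = -2*((½)*2 + (V² + 2*V + 2*I + V*I))/3 = -2*(1 + (V² + 2*V + 2*I + I*V))/3 = -2*(1 + (V² + 2*I + 2*V + I*V))/3 = -2*(1 + V² + 2*I + 2*V + I*V)/3 = -(2 + 2*V² + 4*I + 4*V + 2*I*V)/3 = -⅔ - 4*I/3 - 4*V/3 - 2*V²/3 - 2*I*V/3)
3793 + b(18/(-1) + 6/(-8), -45) = 3793 + (-⅔ - 4/3*(-45) - 4*(18/(-1) + 6/(-8))/3 - 2*(18/(-1) + 6/(-8))²/3 - ⅔*(-45)*(18/(-1) + 6/(-8))) = 3793 + (-⅔ + 60 - 4*(18*(-1) + 6*(-⅛))/3 - 2*(18*(-1) + 6*(-⅛))²/3 - ⅔*(-45)*(18*(-1) + 6*(-⅛))) = 3793 + (-⅔ + 60 - 4*(-18 - ¾)/3 - 2*(-18 - ¾)²/3 - ⅔*(-45)*(-18 - ¾)) = 3793 + (-⅔ + 60 - 4/3*(-75/4) - 2*(-75/4)²/3 - ⅔*(-45)*(-75/4)) = 3793 + (-⅔ + 60 + 25 - ⅔*5625/16 - 1125/2) = 3793 + (-⅔ + 60 + 25 - 1875/8 - 1125/2) = 3793 - 17101/24 = 73931/24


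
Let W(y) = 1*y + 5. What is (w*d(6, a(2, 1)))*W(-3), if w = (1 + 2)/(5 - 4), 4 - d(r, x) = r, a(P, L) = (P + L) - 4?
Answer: -12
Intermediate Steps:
a(P, L) = -4 + L + P (a(P, L) = (L + P) - 4 = -4 + L + P)
d(r, x) = 4 - r
W(y) = 5 + y (W(y) = y + 5 = 5 + y)
w = 3 (w = 3/1 = 3*1 = 3)
(w*d(6, a(2, 1)))*W(-3) = (3*(4 - 1*6))*(5 - 3) = (3*(4 - 6))*2 = (3*(-2))*2 = -6*2 = -12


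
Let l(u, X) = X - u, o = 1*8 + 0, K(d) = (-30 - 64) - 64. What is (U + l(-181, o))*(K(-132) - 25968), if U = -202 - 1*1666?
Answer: 43865554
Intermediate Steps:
K(d) = -158 (K(d) = -94 - 64 = -158)
o = 8 (o = 8 + 0 = 8)
U = -1868 (U = -202 - 1666 = -1868)
(U + l(-181, o))*(K(-132) - 25968) = (-1868 + (8 - 1*(-181)))*(-158 - 25968) = (-1868 + (8 + 181))*(-26126) = (-1868 + 189)*(-26126) = -1679*(-26126) = 43865554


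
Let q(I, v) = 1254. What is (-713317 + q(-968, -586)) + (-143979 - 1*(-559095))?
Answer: -296947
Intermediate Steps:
(-713317 + q(-968, -586)) + (-143979 - 1*(-559095)) = (-713317 + 1254) + (-143979 - 1*(-559095)) = -712063 + (-143979 + 559095) = -712063 + 415116 = -296947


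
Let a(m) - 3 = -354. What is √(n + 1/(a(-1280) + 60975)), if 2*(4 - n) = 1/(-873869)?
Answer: √77961680990171473045/4414786188 ≈ 2.0000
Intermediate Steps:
a(m) = -351 (a(m) = 3 - 354 = -351)
n = 6990953/1747738 (n = 4 - ½/(-873869) = 4 - ½*(-1/873869) = 4 + 1/1747738 = 6990953/1747738 ≈ 4.0000)
√(n + 1/(a(-1280) + 60975)) = √(6990953/1747738 + 1/(-351 + 60975)) = √(6990953/1747738 + 1/60624) = √(211910641205/52977434256) = √77961680990171473045/4414786188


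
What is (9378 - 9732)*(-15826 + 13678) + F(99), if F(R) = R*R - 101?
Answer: 770092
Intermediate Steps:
F(R) = -101 + R**2 (F(R) = R**2 - 101 = -101 + R**2)
(9378 - 9732)*(-15826 + 13678) + F(99) = (9378 - 9732)*(-15826 + 13678) + (-101 + 99**2) = -354*(-2148) + (-101 + 9801) = 760392 + 9700 = 770092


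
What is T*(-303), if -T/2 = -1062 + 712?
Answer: -212100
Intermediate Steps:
T = 700 (T = -2*(-1062 + 712) = -2*(-350) = 700)
T*(-303) = 700*(-303) = -212100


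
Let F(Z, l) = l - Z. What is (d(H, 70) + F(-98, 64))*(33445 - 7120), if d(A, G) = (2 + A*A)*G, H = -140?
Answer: 36125850150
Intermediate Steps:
d(A, G) = G*(2 + A²) (d(A, G) = (2 + A²)*G = G*(2 + A²))
(d(H, 70) + F(-98, 64))*(33445 - 7120) = (70*(2 + (-140)²) + (64 - 1*(-98)))*(33445 - 7120) = (70*(2 + 19600) + (64 + 98))*26325 = (70*19602 + 162)*26325 = (1372140 + 162)*26325 = 1372302*26325 = 36125850150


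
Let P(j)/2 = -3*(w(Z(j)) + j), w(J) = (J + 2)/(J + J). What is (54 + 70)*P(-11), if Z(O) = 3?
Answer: 7564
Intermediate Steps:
w(J) = (2 + J)/(2*J) (w(J) = (2 + J)/((2*J)) = (2 + J)*(1/(2*J)) = (2 + J)/(2*J))
P(j) = -5 - 6*j (P(j) = 2*(-3*((1/2)*(2 + 3)/3 + j)) = 2*(-3*((1/2)*(1/3)*5 + j)) = 2*(-3*(5/6 + j)) = 2*(-5/2 - 3*j) = -5 - 6*j)
(54 + 70)*P(-11) = (54 + 70)*(-5 - 6*(-11)) = 124*(-5 + 66) = 124*61 = 7564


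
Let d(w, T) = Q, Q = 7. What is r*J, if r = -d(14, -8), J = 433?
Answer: -3031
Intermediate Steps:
d(w, T) = 7
r = -7 (r = -1*7 = -7)
r*J = -7*433 = -3031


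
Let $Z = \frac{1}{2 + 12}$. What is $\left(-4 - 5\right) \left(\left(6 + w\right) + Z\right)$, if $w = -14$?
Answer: $\frac{999}{14} \approx 71.357$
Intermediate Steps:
$Z = \frac{1}{14} \approx 0.071429$
$\left(-4 - 5\right) \left(\left(6 + w\right) + Z\right) = \left(-4 - 5\right) \left(\left(6 - 14\right) + \frac{1}{14}\right) = - 9 \left(-8 + \frac{1}{14}\right) = \left(-9\right) \left(- \frac{111}{14}\right) = \frac{999}{14}$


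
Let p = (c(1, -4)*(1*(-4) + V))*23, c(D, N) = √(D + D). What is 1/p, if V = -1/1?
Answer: -√2/230 ≈ -0.0061488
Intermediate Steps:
V = -1 (V = -1*1 = -1)
c(D, N) = √2*√D (c(D, N) = √(2*D) = √2*√D)
p = -115*√2 (p = ((√2*√1)*(1*(-4) - 1))*23 = ((√2*1)*(-4 - 1))*23 = (√2*(-5))*23 = -5*√2*23 = -115*√2 ≈ -162.63)
1/p = 1/(-115*√2) = -√2/230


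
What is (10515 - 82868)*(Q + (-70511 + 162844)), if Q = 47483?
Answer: -10116107048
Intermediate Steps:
(10515 - 82868)*(Q + (-70511 + 162844)) = (10515 - 82868)*(47483 + (-70511 + 162844)) = -72353*(47483 + 92333) = -72353*139816 = -10116107048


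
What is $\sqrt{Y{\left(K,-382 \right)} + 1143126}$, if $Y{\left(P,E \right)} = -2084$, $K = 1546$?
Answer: $\sqrt{1141042} \approx 1068.2$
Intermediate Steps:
$\sqrt{Y{\left(K,-382 \right)} + 1143126} = \sqrt{-2084 + 1143126} = \sqrt{1141042}$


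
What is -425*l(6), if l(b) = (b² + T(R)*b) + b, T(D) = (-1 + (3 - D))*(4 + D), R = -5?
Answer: 0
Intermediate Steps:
T(D) = (2 - D)*(4 + D)
l(b) = b² - 6*b (l(b) = (b² + (8 - 1*(-5)² - 2*(-5))*b) + b = (b² + (8 - 1*25 + 10)*b) + b = (b² + (8 - 25 + 10)*b) + b = (b² - 7*b) + b = b² - 6*b)
-425*l(6) = -2550*(-6 + 6) = -2550*0 = -425*0 = 0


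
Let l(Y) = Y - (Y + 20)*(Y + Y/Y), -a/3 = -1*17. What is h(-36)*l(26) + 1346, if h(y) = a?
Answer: -60670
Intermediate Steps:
a = 51 (a = -(-3)*17 = -3*(-17) = 51)
h(y) = 51
l(Y) = Y - (1 + Y)*(20 + Y) (l(Y) = Y - (20 + Y)*(Y + 1) = Y - (20 + Y)*(1 + Y) = Y - (1 + Y)*(20 + Y))
h(-36)*l(26) + 1346 = 51*(-20 - 1*26² - 20*26) + 1346 = 51*(-20 - 1*676 - 520) + 1346 = 51*(-20 - 676 - 520) + 1346 = 51*(-1216) + 1346 = -62016 + 1346 = -60670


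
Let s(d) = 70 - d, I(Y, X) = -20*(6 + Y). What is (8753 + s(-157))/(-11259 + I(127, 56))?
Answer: -20/31 ≈ -0.64516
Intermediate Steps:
I(Y, X) = -120 - 20*Y (I(Y, X) = -5*(24 + 4*Y) = -120 - 20*Y)
(8753 + s(-157))/(-11259 + I(127, 56)) = (8753 + (70 - 1*(-157)))/(-11259 + (-120 - 20*127)) = (8753 + (70 + 157))/(-11259 + (-120 - 2540)) = (8753 + 227)/(-11259 - 2660) = 8980/(-13919) = 8980*(-1/13919) = -20/31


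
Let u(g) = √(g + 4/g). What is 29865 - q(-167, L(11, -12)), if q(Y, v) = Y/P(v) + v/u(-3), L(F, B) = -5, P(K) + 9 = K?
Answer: 417943/14 - 5*I*√39/13 ≈ 29853.0 - 2.4019*I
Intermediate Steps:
P(K) = -9 + K
q(Y, v) = Y/(-9 + v) - I*v*√39/13 (q(Y, v) = Y/(-9 + v) + v/(√(-3 + 4/(-3))) = Y/(-9 + v) + v/(√(-3 + 4*(-⅓))) = Y/(-9 + v) + v/(√(-3 - 4/3)) = Y/(-9 + v) + v/(√(-13/3)) = Y/(-9 + v) + v/((I*√39/3)) = Y/(-9 + v) + v*(-I*√39/13) = Y/(-9 + v) - I*v*√39/13)
29865 - q(-167, L(11, -12)) = 29865 - (-167 - 1/13*I*(-5)*√39*(-9 - 5))/(-9 - 5) = 29865 - (-167 - 1/13*I*(-5)*√39*(-14))/(-14) = 29865 - (-1)*(-167 - 70*I*√39/13)/14 = 29865 - (167/14 + 5*I*√39/13) = 29865 + (-167/14 - 5*I*√39/13) = 417943/14 - 5*I*√39/13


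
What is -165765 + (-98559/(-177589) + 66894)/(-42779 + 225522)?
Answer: -5379583970887530/32453146627 ≈ -1.6576e+5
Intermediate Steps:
-165765 + (-98559/(-177589) + 66894)/(-42779 + 225522) = -165765 + (-98559*(-1/177589) + 66894)/182743 = -165765 + (98559/177589 + 66894)*(1/182743) = -165765 + (11879737125/177589)*(1/182743) = -165765 + 11879737125/32453146627 = -5379583970887530/32453146627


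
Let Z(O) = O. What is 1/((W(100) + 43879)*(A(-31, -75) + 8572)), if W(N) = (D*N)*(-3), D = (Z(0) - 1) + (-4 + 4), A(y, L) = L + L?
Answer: 1/372075538 ≈ 2.6876e-9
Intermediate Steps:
A(y, L) = 2*L
D = -1 (D = (0 - 1) + (-4 + 4) = -1 + 0 = -1)
W(N) = 3*N (W(N) = -N*(-3) = 3*N)
1/((W(100) + 43879)*(A(-31, -75) + 8572)) = 1/((3*100 + 43879)*(2*(-75) + 8572)) = 1/((300 + 43879)*(-150 + 8572)) = 1/(44179*8422) = 1/372075538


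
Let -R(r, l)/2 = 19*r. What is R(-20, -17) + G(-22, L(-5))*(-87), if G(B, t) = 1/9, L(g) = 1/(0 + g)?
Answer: 2251/3 ≈ 750.33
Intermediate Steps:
L(g) = 1/g
G(B, t) = 1/9
R(r, l) = -38*r
R(-20, -17) + G(-22, L(-5))*(-87) = -38*(-20) + (1/9)*(-87) = 760 - 29/3 = 2251/3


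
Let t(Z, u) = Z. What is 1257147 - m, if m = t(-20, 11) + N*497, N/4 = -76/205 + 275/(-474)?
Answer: 61171303301/48585 ≈ 1.2591e+6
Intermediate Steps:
N = -184798/48585 (N = 4*(-76/205 + 275/(-474)) = 4*(-76*1/205 + 275*(-1/474)) = 4*(-76/205 - 275/474) = 4*(-92399/97170) = -184798/48585 ≈ -3.8036)
m = -92816306/48585 (m = -20 - 184798/48585*497 = -20 - 91844606/48585 = -92816306/48585 ≈ -1910.4)
1257147 - m = 1257147 - 1*(-92816306/48585) = 1257147 + 92816306/48585 = 61171303301/48585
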